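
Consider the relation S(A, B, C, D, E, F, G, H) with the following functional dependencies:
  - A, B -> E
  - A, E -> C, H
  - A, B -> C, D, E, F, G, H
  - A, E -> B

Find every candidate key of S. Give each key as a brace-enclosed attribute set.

{A, B}, {A, E}

No FD produces {A}, so it must be in every candidate key.
{A, B}⁺ = {A, B, C, D, E, F, G, H} — all of the relation — so {A, B} is a candidate key.
{A, E}⁺ = {A, B, C, D, E, F, G, H} — all of the relation — so {A, E} is a candidate key.
No proper subset of any of these is a key, and no other minimal superkey exists.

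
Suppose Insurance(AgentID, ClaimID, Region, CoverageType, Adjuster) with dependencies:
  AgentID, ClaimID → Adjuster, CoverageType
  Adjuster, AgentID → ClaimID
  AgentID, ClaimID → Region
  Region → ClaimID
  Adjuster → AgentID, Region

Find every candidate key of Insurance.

{Adjuster}, {AgentID, ClaimID}, {AgentID, Region}

{Adjuster} is a candidate key since {Adjuster}⁺ = {Adjuster, AgentID, ClaimID, CoverageType, Region} covers every attribute.
{AgentID, ClaimID} is a candidate key since {AgentID, ClaimID}⁺ = {Adjuster, AgentID, ClaimID, CoverageType, Region} covers every attribute.
{AgentID, Region} is a candidate key since {AgentID, Region}⁺ = {Adjuster, AgentID, ClaimID, CoverageType, Region} covers every attribute.
Any other superkey properly contains one of these, so there are no further candidate keys.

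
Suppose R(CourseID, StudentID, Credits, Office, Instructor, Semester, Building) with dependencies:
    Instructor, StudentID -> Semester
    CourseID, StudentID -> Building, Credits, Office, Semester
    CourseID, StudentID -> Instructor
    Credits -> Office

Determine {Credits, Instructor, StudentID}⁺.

{Credits, Instructor, Office, Semester, StudentID}

Start with {Credits, Instructor, StudentID}.
Instructor, StudentID -> Semester applies; add {Semester} → now {Credits, Instructor, Semester, StudentID}.
Credits -> Office applies; add {Office} → now {Credits, Instructor, Office, Semester, StudentID}.
No further FD applies.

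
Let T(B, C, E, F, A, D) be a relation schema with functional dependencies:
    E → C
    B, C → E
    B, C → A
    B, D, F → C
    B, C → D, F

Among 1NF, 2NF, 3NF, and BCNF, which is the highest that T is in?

Candidate keys: {B, C}, {B, D, F}, {B, E}. Prime attributes: {B, C, D, E, F}.
For E → C we have {E}⁺ = {C, E}; {E} is not a superkey, so BCNF fails.
Its right-hand attributes {C} are all prime, as are those of every other non-superkey FD — the relation is in 3NF.

3NF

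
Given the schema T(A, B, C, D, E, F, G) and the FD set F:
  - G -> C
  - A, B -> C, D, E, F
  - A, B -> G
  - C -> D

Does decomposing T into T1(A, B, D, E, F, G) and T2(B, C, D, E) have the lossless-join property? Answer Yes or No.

No

The shared attributes are {B, D, E} and {B, D, E}⁺ = {B, D, E}.
Neither T1 nor T2 is contained in that closure, so the decomposition is lossy.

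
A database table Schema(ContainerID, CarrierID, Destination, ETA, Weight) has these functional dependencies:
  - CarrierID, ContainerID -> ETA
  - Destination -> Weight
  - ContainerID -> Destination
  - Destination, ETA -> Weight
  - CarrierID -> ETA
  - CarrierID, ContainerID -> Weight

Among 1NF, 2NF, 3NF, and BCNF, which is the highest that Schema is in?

1NF

Candidate key: {CarrierID, ContainerID}. Prime attributes: {CarrierID, ContainerID}.
For Destination -> Weight we have {Destination}⁺ = {Destination, Weight}; {Destination} is not a superkey, so BCNF fails.
Destination -> Weight has non-prime {Weight} on the right and a non-superkey on the left, so 3NF fails.
Since {CarrierID} ⊂ {CarrierID, ContainerID} and {CarrierID}⁺ ⊇ {ETA} with {ETA} non-prime, there is a partial dependency; 2NF fails.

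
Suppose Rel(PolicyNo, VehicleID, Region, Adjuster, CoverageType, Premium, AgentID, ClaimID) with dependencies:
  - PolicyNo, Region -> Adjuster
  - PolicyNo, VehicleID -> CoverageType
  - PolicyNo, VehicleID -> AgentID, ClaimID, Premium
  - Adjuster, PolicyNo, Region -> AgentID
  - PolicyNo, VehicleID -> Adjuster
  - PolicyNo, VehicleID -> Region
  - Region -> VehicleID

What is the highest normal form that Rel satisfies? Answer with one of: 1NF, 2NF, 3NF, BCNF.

Candidate keys: {PolicyNo, Region}, {PolicyNo, VehicleID}. Prime attributes: {PolicyNo, Region, VehicleID}.
For Region -> VehicleID we have {Region}⁺ = {Region, VehicleID}; {Region} is not a superkey, so BCNF fails.
Its right-hand attributes {VehicleID} are all prime, as are those of every other non-superkey FD — the relation is in 3NF.

3NF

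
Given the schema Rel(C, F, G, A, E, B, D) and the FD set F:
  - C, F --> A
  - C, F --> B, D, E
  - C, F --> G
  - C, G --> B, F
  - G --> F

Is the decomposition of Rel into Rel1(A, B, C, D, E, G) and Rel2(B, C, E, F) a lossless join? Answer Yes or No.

No

The shared attributes are {B, C, E} and {B, C, E}⁺ = {B, C, E}.
The closure covers neither Rel1 nor Rel2 entirely; the join is not lossless.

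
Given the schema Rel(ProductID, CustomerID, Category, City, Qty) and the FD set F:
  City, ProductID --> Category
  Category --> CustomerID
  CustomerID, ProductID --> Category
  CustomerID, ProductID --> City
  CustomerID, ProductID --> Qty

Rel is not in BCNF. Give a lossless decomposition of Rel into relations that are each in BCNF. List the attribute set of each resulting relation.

Candidate keys of the original relation: {Category, ProductID}, {City, ProductID}, {CustomerID, ProductID}.
In {Category, City, CustomerID, ProductID, Qty}, {Category} is not a superkey ({Category}⁺ restricted to this set is {Category, CustomerID}), so split on Category --> CustomerID into {Category, CustomerID} and {Category, City, ProductID, Qty}.
{Category, CustomerID}: every determinant is a superkey — BCNF.
{Category, City, ProductID, Qty}: every determinant is a superkey — BCNF.

{Category, City, ProductID, Qty}; {Category, CustomerID}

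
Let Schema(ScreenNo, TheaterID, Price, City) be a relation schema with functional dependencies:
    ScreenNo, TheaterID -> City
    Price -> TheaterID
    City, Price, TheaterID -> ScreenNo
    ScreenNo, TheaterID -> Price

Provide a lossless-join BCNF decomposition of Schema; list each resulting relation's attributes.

{City, Price, ScreenNo}; {Price, TheaterID}

Candidate keys of the original relation: {City, Price}, {Price, ScreenNo}, {ScreenNo, TheaterID}.
In {City, Price, ScreenNo, TheaterID}, {Price} is not a superkey ({Price}⁺ restricted to this set is {Price, TheaterID}), so split on Price -> TheaterID into {Price, TheaterID} and {City, Price, ScreenNo}.
{Price, TheaterID}: every determinant is a superkey — BCNF.
{City, Price, ScreenNo}: every determinant is a superkey — BCNF.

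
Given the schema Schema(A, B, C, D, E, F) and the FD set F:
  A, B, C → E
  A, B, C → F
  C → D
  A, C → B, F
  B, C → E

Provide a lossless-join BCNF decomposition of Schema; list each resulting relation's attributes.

{A, B, C, F}; {B, C, E}; {C, D}

Candidate key of the original relation: {A, C}.
Within {A, B, C, D, E, F}: {C}⁺ ∩ {A, B, C, D, E, F} = {C, D}, not the whole set, so C → D violates BCNF; decompose into {C, D} and {A, B, C, E, F}.
{C, D}: every determinant is a superkey — BCNF.
Within {A, B, C, E, F}: {B, C}⁺ ∩ {A, B, C, E, F} = {B, C, E}, not the whole set, so B, C → E violates BCNF; decompose into {B, C, E} and {A, B, C, F}.
{B, C, E}: every determinant is a superkey — BCNF.
{A, B, C, F}: every determinant is a superkey — BCNF.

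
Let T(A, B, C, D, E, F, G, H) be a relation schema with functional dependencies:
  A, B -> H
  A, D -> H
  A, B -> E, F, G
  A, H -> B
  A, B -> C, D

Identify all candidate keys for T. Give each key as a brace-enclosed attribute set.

Attributes never on any right-hand side: {A} — every candidate key must contain it.
Closure of {A, B} is {A, B, C, D, E, F, G, H}, the whole schema; {A, B} is a candidate key.
Closure of {A, D} is {A, B, C, D, E, F, G, H}, the whole schema; {A, D} is a candidate key.
Closure of {A, H} is {A, B, C, D, E, F, G, H}, the whole schema; {A, H} is a candidate key.
Any other superkey properly contains one of these, so there are no further candidate keys.

{A, B}, {A, D}, {A, H}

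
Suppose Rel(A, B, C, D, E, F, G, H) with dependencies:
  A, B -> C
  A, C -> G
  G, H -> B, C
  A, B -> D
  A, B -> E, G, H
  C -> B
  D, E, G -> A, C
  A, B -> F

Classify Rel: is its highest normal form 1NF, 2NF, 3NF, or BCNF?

Candidate keys: {A, B}, {A, C}, {A, G, H}, {D, E, G}. Prime attributes: {A, B, C, D, E, G, H}.
G, H -> B, C: {G, H}⁺ = {B, C, G, H}, which is not all of the attributes, so the left side is not a superkey — BCNF is violated.
Its right-hand attributes {B, C} are all prime, as are those of every other non-superkey FD — the relation is in 3NF.

3NF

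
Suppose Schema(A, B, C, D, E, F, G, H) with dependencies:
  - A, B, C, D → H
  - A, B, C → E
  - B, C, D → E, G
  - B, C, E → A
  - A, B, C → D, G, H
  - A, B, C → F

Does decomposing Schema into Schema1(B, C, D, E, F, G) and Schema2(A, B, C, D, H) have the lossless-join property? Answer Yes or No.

Schema1 ∩ Schema2 = {B, C, D}; its closure under F is {A, B, C, D, E, F, G, H}.
Since Schema1 ⊆ {A, B, C, D, E, F, G, H}, the intersection is a superkey of Schema1; the decomposition is lossless.

Yes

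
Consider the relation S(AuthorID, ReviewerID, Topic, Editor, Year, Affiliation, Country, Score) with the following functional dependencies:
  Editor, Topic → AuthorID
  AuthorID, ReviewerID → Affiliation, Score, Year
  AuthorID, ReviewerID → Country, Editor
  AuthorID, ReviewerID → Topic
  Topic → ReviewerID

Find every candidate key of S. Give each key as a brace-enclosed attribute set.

Closure of {AuthorID, ReviewerID} is {Affiliation, AuthorID, Country, Editor, ReviewerID, Score, Topic, Year}, the whole schema; {AuthorID, ReviewerID} is a candidate key.
Closure of {AuthorID, Topic} is {Affiliation, AuthorID, Country, Editor, ReviewerID, Score, Topic, Year}, the whole schema; {AuthorID, Topic} is a candidate key.
Closure of {Editor, Topic} is {Affiliation, AuthorID, Country, Editor, ReviewerID, Score, Topic, Year}, the whole schema; {Editor, Topic} is a candidate key.
Any other superkey properly contains one of these, so there are no further candidate keys.

{AuthorID, ReviewerID}, {AuthorID, Topic}, {Editor, Topic}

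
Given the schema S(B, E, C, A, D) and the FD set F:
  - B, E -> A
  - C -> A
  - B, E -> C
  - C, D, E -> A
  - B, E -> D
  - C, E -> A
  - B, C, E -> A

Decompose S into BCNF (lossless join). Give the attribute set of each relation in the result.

Candidate key of the original relation: {B, E}.
Within {A, B, C, D, E}: {C}⁺ ∩ {A, B, C, D, E} = {A, C}, not the whole set, so C -> A violates BCNF; decompose into {A, C} and {B, C, D, E}.
{A, C} has no BCNF violation.
{B, C, D, E} has no BCNF violation.

{A, C}; {B, C, D, E}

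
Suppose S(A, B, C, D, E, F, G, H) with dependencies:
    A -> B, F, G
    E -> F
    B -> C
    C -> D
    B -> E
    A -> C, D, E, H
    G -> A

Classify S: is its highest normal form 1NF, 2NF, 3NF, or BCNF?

Candidate keys: {A}, {G}. Prime attributes: {A, G}.
E -> F breaks BCNF: {E}⁺ = {E, F}, so {E} is not a superkey.
E -> F has non-prime {F} on the right and a non-superkey on the left, so 3NF fails.
Every candidate key is a single attribute, so no partial dependency is possible; 2NF holds.

2NF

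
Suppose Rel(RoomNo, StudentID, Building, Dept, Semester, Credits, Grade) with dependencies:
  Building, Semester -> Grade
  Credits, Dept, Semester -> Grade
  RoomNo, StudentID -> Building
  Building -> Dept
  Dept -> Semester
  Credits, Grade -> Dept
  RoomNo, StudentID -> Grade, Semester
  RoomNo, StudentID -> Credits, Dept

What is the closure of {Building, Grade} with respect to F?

{Building, Dept, Grade, Semester}

Start with {Building, Grade}.
Building -> Dept applies; add {Dept} → now {Building, Dept, Grade}.
Dept -> Semester applies; add {Semester} → now {Building, Dept, Grade, Semester}.
No further FD applies.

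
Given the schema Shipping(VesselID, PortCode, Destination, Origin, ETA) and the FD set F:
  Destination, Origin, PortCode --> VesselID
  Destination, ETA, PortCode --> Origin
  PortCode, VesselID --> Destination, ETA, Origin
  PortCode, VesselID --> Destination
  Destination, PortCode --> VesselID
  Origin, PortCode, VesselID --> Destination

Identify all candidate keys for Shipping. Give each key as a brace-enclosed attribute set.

{Destination, PortCode}, {PortCode, VesselID}

Attributes never on any right-hand side: {PortCode} — every candidate key must contain it.
{Destination, PortCode}⁺ = {Destination, ETA, Origin, PortCode, VesselID}, which is every attribute, so {Destination, PortCode} is a candidate key.
{PortCode, VesselID}⁺ = {Destination, ETA, Origin, PortCode, VesselID}, which is every attribute, so {PortCode, VesselID} is a candidate key.
Any other superkey properly contains one of these, so there are no further candidate keys.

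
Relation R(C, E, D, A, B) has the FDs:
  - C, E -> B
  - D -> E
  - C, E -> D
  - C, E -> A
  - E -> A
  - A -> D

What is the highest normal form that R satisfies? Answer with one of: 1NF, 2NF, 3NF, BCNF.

Candidate keys: {A, C}, {C, D}, {C, E}. Prime attributes: {A, C, D, E}.
D -> E breaks BCNF: {D}⁺ = {A, D, E}, so {D} is not a superkey.
Its right-hand attributes {E} are all prime, as are those of every other non-superkey FD — the relation is in 3NF.

3NF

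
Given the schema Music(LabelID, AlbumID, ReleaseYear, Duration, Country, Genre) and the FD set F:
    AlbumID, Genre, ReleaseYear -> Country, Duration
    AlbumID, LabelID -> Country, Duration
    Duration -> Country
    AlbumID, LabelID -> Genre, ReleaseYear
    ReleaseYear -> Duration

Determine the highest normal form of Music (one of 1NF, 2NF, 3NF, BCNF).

Candidate key: {AlbumID, LabelID}. Prime attributes: {AlbumID, LabelID}.
For AlbumID, Genre, ReleaseYear -> Country, Duration we have {AlbumID, Genre, ReleaseYear}⁺ = {AlbumID, Country, Duration, Genre, ReleaseYear}; {AlbumID, Genre, ReleaseYear} is not a superkey, so BCNF fails.
Because {Country, Duration} are non-prime and the left side of AlbumID, Genre, ReleaseYear -> Country, Duration is not a superkey, the relation is not in 3NF.
No proper subset of a key has a non-prime attribute in its closure, so there is no partial dependency; 2NF holds.

2NF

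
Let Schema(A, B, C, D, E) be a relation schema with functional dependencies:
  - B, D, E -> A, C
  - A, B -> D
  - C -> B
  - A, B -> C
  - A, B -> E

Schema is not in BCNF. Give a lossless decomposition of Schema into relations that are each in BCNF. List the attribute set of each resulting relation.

Candidate keys of the original relation: {A, B}, {A, C}, {B, D, E}, {C, D, E}.
Within {A, B, C, D, E}: {C}⁺ ∩ {A, B, C, D, E} = {B, C}, not the whole set, so C -> B violates BCNF; decompose into {B, C} and {A, C, D, E}.
{B, C} is in BCNF.
{A, C, D, E} is in BCNF.

{A, C, D, E}; {B, C}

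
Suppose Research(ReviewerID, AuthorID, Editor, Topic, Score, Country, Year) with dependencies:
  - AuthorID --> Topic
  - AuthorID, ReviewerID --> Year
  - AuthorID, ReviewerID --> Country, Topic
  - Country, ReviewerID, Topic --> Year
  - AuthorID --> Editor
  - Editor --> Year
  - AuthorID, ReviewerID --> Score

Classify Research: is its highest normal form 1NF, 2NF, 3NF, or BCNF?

1NF

Candidate key: {AuthorID, ReviewerID}. Prime attributes: {AuthorID, ReviewerID}.
AuthorID --> Topic: {AuthorID}⁺ = {AuthorID, Editor, Topic, Year}, which is not all of the attributes, so the left side is not a superkey — BCNF is violated.
AuthorID --> Topic has non-prime {Topic} on the right and a non-superkey on the left, so 3NF fails.
Since {AuthorID} ⊂ {AuthorID, ReviewerID} and {AuthorID}⁺ ⊇ {Editor, Topic, Year} with {Editor, Topic, Year} non-prime, there is a partial dependency; 2NF fails.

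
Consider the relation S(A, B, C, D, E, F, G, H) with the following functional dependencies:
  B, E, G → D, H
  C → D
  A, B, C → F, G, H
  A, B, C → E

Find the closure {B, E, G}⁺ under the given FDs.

Start with {B, E, G}.
B, E, G → D, H applies; add {D, H} → now {B, D, E, G, H}.
No further FD applies.

{B, D, E, G, H}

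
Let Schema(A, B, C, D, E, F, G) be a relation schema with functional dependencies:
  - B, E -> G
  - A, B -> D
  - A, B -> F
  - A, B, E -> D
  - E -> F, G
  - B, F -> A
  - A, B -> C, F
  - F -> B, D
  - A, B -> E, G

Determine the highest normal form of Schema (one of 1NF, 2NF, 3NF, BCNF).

Candidate keys: {A, B}, {E}, {F}. Prime attributes: {A, B, E, F}.
The left-hand side of every FD is a superkey, so BCNF is satisfied.

BCNF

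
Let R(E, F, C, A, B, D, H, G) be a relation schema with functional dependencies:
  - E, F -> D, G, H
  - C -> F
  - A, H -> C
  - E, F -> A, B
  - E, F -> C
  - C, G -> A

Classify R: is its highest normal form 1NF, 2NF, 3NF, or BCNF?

Candidate keys: {A, E, H}, {C, E}, {E, F}. Prime attributes: {A, C, E, F, H}.
C -> F: {C}⁺ = {C, F}, which is not all of the attributes, so the left side is not a superkey — BCNF is violated.
But every attribute on its right side ({F}) is prime, and the same holds for every other non-superkey FD, so 3NF still holds.

3NF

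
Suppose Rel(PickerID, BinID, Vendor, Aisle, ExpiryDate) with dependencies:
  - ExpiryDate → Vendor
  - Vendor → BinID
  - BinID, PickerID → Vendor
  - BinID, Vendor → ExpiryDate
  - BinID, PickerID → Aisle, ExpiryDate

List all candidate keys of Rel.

{BinID, PickerID}, {ExpiryDate, PickerID}, {PickerID, Vendor}

Attributes never on any right-hand side: {PickerID} — every candidate key must contain it.
{BinID, PickerID} is a candidate key since {BinID, PickerID}⁺ = {Aisle, BinID, ExpiryDate, PickerID, Vendor} covers every attribute.
{ExpiryDate, PickerID} is a candidate key since {ExpiryDate, PickerID}⁺ = {Aisle, BinID, ExpiryDate, PickerID, Vendor} covers every attribute.
{PickerID, Vendor} is a candidate key since {PickerID, Vendor}⁺ = {Aisle, BinID, ExpiryDate, PickerID, Vendor} covers every attribute.
No proper subset of any of these is a key, and no other minimal superkey exists.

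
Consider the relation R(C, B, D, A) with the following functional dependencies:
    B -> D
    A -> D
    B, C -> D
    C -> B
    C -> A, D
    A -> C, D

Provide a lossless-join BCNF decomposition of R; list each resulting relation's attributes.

Candidate keys of the original relation: {A}, {C}.
In {A, B, C, D}, {B} is not a superkey ({B}⁺ restricted to this set is {B, D}), so split on B -> D into {B, D} and {A, B, C}.
{B, D}: every determinant is a superkey — BCNF.
{A, B, C}: every determinant is a superkey — BCNF.

{A, B, C}; {B, D}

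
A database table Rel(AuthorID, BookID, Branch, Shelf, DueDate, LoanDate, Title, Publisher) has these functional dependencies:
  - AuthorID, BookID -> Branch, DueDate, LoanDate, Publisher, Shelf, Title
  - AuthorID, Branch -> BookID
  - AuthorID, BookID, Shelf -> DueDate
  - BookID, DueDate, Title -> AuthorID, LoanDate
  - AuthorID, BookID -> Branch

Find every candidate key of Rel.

{AuthorID, BookID}⁺ = {AuthorID, BookID, Branch, DueDate, LoanDate, Publisher, Shelf, Title}, which is every attribute, so {AuthorID, BookID} is a candidate key.
{AuthorID, Branch}⁺ = {AuthorID, BookID, Branch, DueDate, LoanDate, Publisher, Shelf, Title}, which is every attribute, so {AuthorID, Branch} is a candidate key.
{BookID, DueDate, Title}⁺ = {AuthorID, BookID, Branch, DueDate, LoanDate, Publisher, Shelf, Title}, which is every attribute, so {BookID, DueDate, Title} is a candidate key.
Any other superkey properly contains one of these, so there are no further candidate keys.

{AuthorID, BookID}, {AuthorID, Branch}, {BookID, DueDate, Title}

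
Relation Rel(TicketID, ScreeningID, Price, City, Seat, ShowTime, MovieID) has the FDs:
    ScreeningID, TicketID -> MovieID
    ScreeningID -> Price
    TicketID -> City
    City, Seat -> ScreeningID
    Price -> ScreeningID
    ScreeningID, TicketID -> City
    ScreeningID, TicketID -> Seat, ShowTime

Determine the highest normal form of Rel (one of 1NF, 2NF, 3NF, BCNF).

Candidate keys: {Price, TicketID}, {ScreeningID, TicketID}, {Seat, TicketID}. Prime attributes: {Price, ScreeningID, Seat, TicketID}.
ScreeningID -> Price breaks BCNF: {ScreeningID}⁺ = {Price, ScreeningID}, so {ScreeningID} is not a superkey.
Because {City} is non-prime and the left side of TicketID -> City is not a superkey, the relation is not in 3NF.
Since {TicketID} ⊂ {Price, TicketID} and {TicketID}⁺ ⊇ {City} with {City} non-prime, there is a partial dependency; 2NF fails.

1NF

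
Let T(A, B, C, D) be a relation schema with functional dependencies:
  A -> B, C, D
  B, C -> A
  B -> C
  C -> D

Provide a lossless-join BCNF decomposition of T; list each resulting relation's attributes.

Candidate keys of the original relation: {A}, {B}.
Within {A, B, C, D}: {C}⁺ ∩ {A, B, C, D} = {C, D}, not the whole set, so C -> D violates BCNF; decompose into {C, D} and {A, B, C}.
{C, D} has no BCNF violation.
{A, B, C} has no BCNF violation.

{A, B, C}; {C, D}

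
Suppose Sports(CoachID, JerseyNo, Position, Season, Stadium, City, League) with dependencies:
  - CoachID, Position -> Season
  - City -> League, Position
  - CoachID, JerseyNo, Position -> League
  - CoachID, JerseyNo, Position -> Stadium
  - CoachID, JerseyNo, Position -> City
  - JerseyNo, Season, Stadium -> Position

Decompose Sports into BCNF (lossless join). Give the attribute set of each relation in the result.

Candidate keys of the original relation: {City, CoachID, JerseyNo}, {CoachID, JerseyNo, Position}, {CoachID, JerseyNo, Season, Stadium}.
In {City, CoachID, JerseyNo, League, Position, Season, Stadium}, {CoachID, Position} is not a superkey ({CoachID, Position}⁺ restricted to this set is {CoachID, Position, Season}), so split on CoachID, Position -> Season into {CoachID, Position, Season} and {City, CoachID, JerseyNo, League, Position, Stadium}.
{CoachID, Position, Season} has no BCNF violation.
In {City, CoachID, JerseyNo, League, Position, Stadium}, {City} is not a superkey ({City}⁺ restricted to this set is {City, League, Position}), so split on City -> League, Position into {City, League, Position} and {City, CoachID, JerseyNo, Stadium}.
{City, League, Position} has no BCNF violation.
{City, CoachID, JerseyNo, Stadium} has no BCNF violation.

{City, CoachID, JerseyNo, Stadium}; {City, League, Position}; {CoachID, Position, Season}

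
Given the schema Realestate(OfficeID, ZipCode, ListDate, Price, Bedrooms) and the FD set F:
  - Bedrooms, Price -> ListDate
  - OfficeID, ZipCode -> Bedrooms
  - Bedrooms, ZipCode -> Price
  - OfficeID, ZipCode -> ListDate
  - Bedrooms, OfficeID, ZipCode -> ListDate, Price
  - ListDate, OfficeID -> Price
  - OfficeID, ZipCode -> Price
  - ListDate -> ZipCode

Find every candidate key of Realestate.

{Bedrooms, OfficeID, Price}, {ListDate, OfficeID}, {OfficeID, ZipCode}

Attributes never on any right-hand side: {OfficeID} — every candidate key must contain it.
{ListDate, OfficeID}⁺ = {Bedrooms, ListDate, OfficeID, Price, ZipCode} — all of the relation — so {ListDate, OfficeID} is a candidate key.
{OfficeID, ZipCode}⁺ = {Bedrooms, ListDate, OfficeID, Price, ZipCode} — all of the relation — so {OfficeID, ZipCode} is a candidate key.
{Bedrooms, OfficeID, Price}⁺ = {Bedrooms, ListDate, OfficeID, Price, ZipCode} — all of the relation — so {Bedrooms, OfficeID, Price} is a candidate key.
No proper subset of any of these is a key, and no other minimal superkey exists.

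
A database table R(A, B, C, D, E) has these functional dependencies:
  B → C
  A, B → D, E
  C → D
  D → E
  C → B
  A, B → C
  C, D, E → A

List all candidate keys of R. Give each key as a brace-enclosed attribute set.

{B}, {C}

{B}⁺ = {A, B, C, D, E} — all of the relation — so {B} is a candidate key.
{C}⁺ = {A, B, C, D, E} — all of the relation — so {C} is a candidate key.
Any other superkey properly contains one of these, so there are no further candidate keys.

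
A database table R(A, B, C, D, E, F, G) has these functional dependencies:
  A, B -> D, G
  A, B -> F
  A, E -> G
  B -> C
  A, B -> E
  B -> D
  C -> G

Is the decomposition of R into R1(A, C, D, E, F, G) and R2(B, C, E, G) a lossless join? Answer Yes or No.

R1 ∩ R2 = {C, E, G}; its closure under F is {C, E, G}.
R1 ⊄ {C, E, G} and R2 ⊄ {C, E, G}, so the split is lossy.

No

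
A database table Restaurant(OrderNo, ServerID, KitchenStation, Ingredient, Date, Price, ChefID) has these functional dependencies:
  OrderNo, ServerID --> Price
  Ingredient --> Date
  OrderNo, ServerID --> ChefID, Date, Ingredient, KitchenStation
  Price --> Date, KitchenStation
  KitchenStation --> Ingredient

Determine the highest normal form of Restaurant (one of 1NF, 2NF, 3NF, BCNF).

Candidate key: {OrderNo, ServerID}. Prime attributes: {OrderNo, ServerID}.
For Ingredient --> Date we have {Ingredient}⁺ = {Date, Ingredient}; {Ingredient} is not a superkey, so BCNF fails.
Ingredient --> Date determines the non-prime attribute {Date} from a non-superkey — 3NF is violated.
No non-prime attribute depends on a proper subset of any candidate key, so 2NF holds.

2NF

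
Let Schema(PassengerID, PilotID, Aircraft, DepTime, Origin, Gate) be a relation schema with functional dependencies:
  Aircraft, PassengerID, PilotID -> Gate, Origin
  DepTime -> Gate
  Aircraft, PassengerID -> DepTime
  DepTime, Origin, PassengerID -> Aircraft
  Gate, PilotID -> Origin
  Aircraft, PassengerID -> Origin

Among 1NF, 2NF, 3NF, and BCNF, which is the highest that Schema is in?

1NF

Candidate keys: {Aircraft, PassengerID, PilotID}, {DepTime, PassengerID, PilotID}. Prime attributes: {Aircraft, DepTime, PassengerID, PilotID}.
DepTime -> Gate: {DepTime}⁺ = {DepTime, Gate}, which is not all of the attributes, so the left side is not a superkey — BCNF is violated.
Because {Gate} is non-prime and the left side of DepTime -> Gate is not a superkey, the relation is not in 3NF.
Since {Aircraft, PassengerID} ⊂ {Aircraft, PassengerID, PilotID} and {Aircraft, PassengerID}⁺ ⊇ {Gate, Origin} with {Gate, Origin} non-prime, there is a partial dependency; 2NF fails.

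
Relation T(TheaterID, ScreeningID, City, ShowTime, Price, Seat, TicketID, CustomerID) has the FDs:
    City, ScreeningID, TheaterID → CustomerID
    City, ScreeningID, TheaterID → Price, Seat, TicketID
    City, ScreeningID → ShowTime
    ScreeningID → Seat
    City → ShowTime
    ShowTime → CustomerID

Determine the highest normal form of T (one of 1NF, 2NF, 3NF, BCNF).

Candidate key: {City, ScreeningID, TheaterID}. Prime attributes: {City, ScreeningID, TheaterID}.
City, ScreeningID → ShowTime: {City, ScreeningID}⁺ = {City, CustomerID, ScreeningID, Seat, ShowTime}, which is not all of the attributes, so the left side is not a superkey — BCNF is violated.
City, ScreeningID → ShowTime has non-prime {ShowTime} on the right and a non-superkey on the left, so 3NF fails.
{City} is a proper subset of the key {City, ScreeningID, TheaterID}, and {City}⁺ contains the non-prime attributes {CustomerID, ShowTime} — a partial dependency, so 2NF is violated.

1NF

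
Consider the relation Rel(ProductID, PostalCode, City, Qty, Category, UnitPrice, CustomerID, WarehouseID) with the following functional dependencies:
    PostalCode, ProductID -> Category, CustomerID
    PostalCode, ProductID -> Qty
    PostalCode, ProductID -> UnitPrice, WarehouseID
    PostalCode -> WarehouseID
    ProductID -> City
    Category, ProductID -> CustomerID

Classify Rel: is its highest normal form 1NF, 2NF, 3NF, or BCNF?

Candidate key: {PostalCode, ProductID}. Prime attributes: {PostalCode, ProductID}.
PostalCode -> WarehouseID: {PostalCode}⁺ = {PostalCode, WarehouseID}, which is not all of the attributes, so the left side is not a superkey — BCNF is violated.
Because {WarehouseID} is non-prime and the left side of PostalCode -> WarehouseID is not a superkey, the relation is not in 3NF.
{PostalCode} is a proper subset of the key {PostalCode, ProductID}, and {PostalCode}⁺ contains the non-prime attribute {WarehouseID} — a partial dependency, so 2NF is violated.

1NF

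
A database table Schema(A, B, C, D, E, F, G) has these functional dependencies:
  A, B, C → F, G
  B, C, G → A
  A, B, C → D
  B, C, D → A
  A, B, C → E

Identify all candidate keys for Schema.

{B, C} never appear on the right of any FD, so every key must include all of them.
{A, B, C}⁺ = {A, B, C, D, E, F, G} — all of the relation — so {A, B, C} is a candidate key.
{B, C, D}⁺ = {A, B, C, D, E, F, G} — all of the relation — so {B, C, D} is a candidate key.
{B, C, G}⁺ = {A, B, C, D, E, F, G} — all of the relation — so {B, C, G} is a candidate key.
These are minimal and exhaustive — every other superkey contains one of them.

{A, B, C}, {B, C, D}, {B, C, G}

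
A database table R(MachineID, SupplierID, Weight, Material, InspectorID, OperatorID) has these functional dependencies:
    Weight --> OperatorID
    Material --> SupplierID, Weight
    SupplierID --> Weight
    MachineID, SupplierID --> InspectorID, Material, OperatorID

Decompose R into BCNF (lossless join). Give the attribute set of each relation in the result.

Candidate keys of the original relation: {MachineID, Material}, {MachineID, SupplierID}.
{InspectorID, MachineID, Material, OperatorID, SupplierID, Weight}: {Weight} determines {OperatorID, Weight} here but is not a superkey — split on Weight --> OperatorID, giving {OperatorID, Weight} and {InspectorID, MachineID, Material, SupplierID, Weight}.
{OperatorID, Weight} is in BCNF.
{InspectorID, MachineID, Material, SupplierID, Weight}: {Material} determines {Material, SupplierID, Weight} here but is not a superkey — split on Material --> SupplierID, Weight, giving {Material, SupplierID, Weight} and {InspectorID, MachineID, Material}.
{Material, SupplierID, Weight}: {SupplierID} determines {SupplierID, Weight} here but is not a superkey — split on SupplierID --> Weight, giving {SupplierID, Weight} and {Material, SupplierID}.
{SupplierID, Weight} is in BCNF.
{Material, SupplierID} is in BCNF.
{InspectorID, MachineID, Material} is in BCNF.

{InspectorID, MachineID, Material}; {Material, SupplierID}; {OperatorID, Weight}; {SupplierID, Weight}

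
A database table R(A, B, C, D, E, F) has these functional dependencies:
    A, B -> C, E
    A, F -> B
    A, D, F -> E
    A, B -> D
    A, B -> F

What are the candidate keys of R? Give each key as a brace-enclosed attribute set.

No FD produces {A}, so it must be in every candidate key.
{A, B}⁺ = {A, B, C, D, E, F}, which is every attribute, so {A, B} is a candidate key.
{A, F}⁺ = {A, B, C, D, E, F}, which is every attribute, so {A, F} is a candidate key.
Any other superkey properly contains one of these, so there are no further candidate keys.

{A, B}, {A, F}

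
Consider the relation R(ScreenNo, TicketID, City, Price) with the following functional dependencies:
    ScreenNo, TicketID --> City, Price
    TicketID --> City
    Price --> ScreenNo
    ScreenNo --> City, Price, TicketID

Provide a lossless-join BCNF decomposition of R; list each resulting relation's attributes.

Candidate keys of the original relation: {Price}, {ScreenNo}.
{City, Price, ScreenNo, TicketID}: {TicketID} determines {City, TicketID} here but is not a superkey — split on TicketID --> City, giving {City, TicketID} and {Price, ScreenNo, TicketID}.
{City, TicketID}: every determinant is a superkey — BCNF.
{Price, ScreenNo, TicketID}: every determinant is a superkey — BCNF.

{City, TicketID}; {Price, ScreenNo, TicketID}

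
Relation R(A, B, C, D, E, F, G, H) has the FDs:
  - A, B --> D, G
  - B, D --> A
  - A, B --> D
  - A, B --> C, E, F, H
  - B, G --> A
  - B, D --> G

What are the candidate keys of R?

{A, B}, {B, D}, {B, G}

Attributes never on any right-hand side: {B} — every candidate key must contain it.
Closure of {A, B} is {A, B, C, D, E, F, G, H}, the whole schema; {A, B} is a candidate key.
Closure of {B, D} is {A, B, C, D, E, F, G, H}, the whole schema; {B, D} is a candidate key.
Closure of {B, G} is {A, B, C, D, E, F, G, H}, the whole schema; {B, G} is a candidate key.
Any other superkey properly contains one of these, so there are no further candidate keys.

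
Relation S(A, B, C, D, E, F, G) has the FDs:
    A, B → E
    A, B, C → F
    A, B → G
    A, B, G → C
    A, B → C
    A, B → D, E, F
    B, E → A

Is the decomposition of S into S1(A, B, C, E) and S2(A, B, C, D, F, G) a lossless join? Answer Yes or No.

Yes

Common attributes: {A, B, C}; their closure is {A, B, C, D, E, F, G}.
S1 is contained in that closure, so S1 ∩ S2 → S1 holds and the join is lossless.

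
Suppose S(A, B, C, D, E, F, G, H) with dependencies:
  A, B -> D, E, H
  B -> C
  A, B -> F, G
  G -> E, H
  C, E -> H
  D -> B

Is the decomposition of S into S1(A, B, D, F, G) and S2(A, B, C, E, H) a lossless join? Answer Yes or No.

S1 ∩ S2 = {A, B}; its closure under F is {A, B, C, D, E, F, G, H}.
S1 is contained in that closure, so S1 ∩ S2 -> S1 holds and the join is lossless.

Yes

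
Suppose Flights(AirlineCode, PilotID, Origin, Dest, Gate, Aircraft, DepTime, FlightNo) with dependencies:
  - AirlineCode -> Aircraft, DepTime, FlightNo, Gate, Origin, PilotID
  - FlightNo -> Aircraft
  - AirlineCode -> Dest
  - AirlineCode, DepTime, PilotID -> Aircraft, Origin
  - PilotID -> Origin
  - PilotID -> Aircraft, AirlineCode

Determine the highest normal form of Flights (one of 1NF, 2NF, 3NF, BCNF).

Candidate keys: {AirlineCode}, {PilotID}. Prime attributes: {AirlineCode, PilotID}.
FlightNo -> Aircraft: {FlightNo}⁺ = {Aircraft, FlightNo}, which is not all of the attributes, so the left side is not a superkey — BCNF is violated.
FlightNo -> Aircraft determines the non-prime attribute {Aircraft} from a non-superkey — 3NF is violated.
All keys have size 1, which rules out partial dependencies — 2NF is satisfied.

2NF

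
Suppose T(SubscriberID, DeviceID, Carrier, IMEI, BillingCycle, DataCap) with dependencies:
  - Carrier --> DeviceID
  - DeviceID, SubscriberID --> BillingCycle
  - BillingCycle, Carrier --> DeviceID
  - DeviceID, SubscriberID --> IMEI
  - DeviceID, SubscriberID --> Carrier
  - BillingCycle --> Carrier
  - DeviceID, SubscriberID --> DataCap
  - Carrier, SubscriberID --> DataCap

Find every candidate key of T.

{BillingCycle, SubscriberID}, {Carrier, SubscriberID}, {DeviceID, SubscriberID}

{SubscriberID} never appears on the right of any FD, so every key must include it.
{BillingCycle, SubscriberID}⁺ = {BillingCycle, Carrier, DataCap, DeviceID, IMEI, SubscriberID}, which is every attribute, so {BillingCycle, SubscriberID} is a candidate key.
{Carrier, SubscriberID}⁺ = {BillingCycle, Carrier, DataCap, DeviceID, IMEI, SubscriberID}, which is every attribute, so {Carrier, SubscriberID} is a candidate key.
{DeviceID, SubscriberID}⁺ = {BillingCycle, Carrier, DataCap, DeviceID, IMEI, SubscriberID}, which is every attribute, so {DeviceID, SubscriberID} is a candidate key.
These are minimal and exhaustive — every other superkey contains one of them.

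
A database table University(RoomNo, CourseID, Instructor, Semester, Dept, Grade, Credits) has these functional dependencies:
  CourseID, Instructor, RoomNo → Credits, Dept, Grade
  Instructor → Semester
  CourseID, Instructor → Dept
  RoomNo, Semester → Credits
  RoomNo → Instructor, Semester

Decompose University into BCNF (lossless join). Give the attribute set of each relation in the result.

{CourseID, Dept, Instructor}; {CourseID, Grade, RoomNo}; {Credits, Instructor, RoomNo}; {Instructor, Semester}

Candidate key of the original relation: {CourseID, RoomNo}.
In {CourseID, Credits, Dept, Grade, Instructor, RoomNo, Semester}, {Instructor} is not a superkey ({Instructor}⁺ restricted to this set is {Instructor, Semester}), so split on Instructor → Semester into {Instructor, Semester} and {CourseID, Credits, Dept, Grade, Instructor, RoomNo}.
{Instructor, Semester}: every determinant is a superkey — BCNF.
In {CourseID, Credits, Dept, Grade, Instructor, RoomNo}, {CourseID, Instructor} is not a superkey ({CourseID, Instructor}⁺ restricted to this set is {CourseID, Dept, Instructor}), so split on CourseID, Instructor → Dept into {CourseID, Dept, Instructor} and {CourseID, Credits, Grade, Instructor, RoomNo}.
{CourseID, Dept, Instructor}: every determinant is a superkey — BCNF.
In {CourseID, Credits, Grade, Instructor, RoomNo}, {RoomNo} is not a superkey ({RoomNo}⁺ restricted to this set is {Credits, Instructor, RoomNo}), so split on RoomNo → Credits, Instructor into {Credits, Instructor, RoomNo} and {CourseID, Grade, RoomNo}.
{Credits, Instructor, RoomNo}: every determinant is a superkey — BCNF.
{CourseID, Grade, RoomNo}: every determinant is a superkey — BCNF.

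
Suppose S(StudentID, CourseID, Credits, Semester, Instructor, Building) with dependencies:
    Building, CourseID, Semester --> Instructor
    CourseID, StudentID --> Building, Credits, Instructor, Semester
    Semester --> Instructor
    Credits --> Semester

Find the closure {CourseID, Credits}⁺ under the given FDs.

Start with {CourseID, Credits}.
Credits --> Semester applies; add {Semester} → now {CourseID, Credits, Semester}.
Semester --> Instructor applies; add {Instructor} → now {CourseID, Credits, Instructor, Semester}.
No further FD applies.

{CourseID, Credits, Instructor, Semester}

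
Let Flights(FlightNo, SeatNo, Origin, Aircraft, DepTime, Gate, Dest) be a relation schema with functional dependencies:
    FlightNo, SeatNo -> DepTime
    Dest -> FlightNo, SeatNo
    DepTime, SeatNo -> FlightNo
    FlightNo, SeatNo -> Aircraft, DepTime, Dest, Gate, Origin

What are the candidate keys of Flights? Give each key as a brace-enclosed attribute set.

{Dest} is a candidate key since {Dest}⁺ = {Aircraft, DepTime, Dest, FlightNo, Gate, Origin, SeatNo} covers every attribute.
{DepTime, SeatNo} is a candidate key since {DepTime, SeatNo}⁺ = {Aircraft, DepTime, Dest, FlightNo, Gate, Origin, SeatNo} covers every attribute.
{FlightNo, SeatNo} is a candidate key since {FlightNo, SeatNo}⁺ = {Aircraft, DepTime, Dest, FlightNo, Gate, Origin, SeatNo} covers every attribute.
Any other superkey properly contains one of these, so there are no further candidate keys.

{DepTime, SeatNo}, {Dest}, {FlightNo, SeatNo}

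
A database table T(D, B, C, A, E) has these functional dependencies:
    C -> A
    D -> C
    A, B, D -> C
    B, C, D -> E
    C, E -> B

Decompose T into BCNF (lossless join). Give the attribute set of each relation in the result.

Candidate keys of the original relation: {B, D}, {D, E}.
{A, B, C, D, E}: {C} determines {A, C} here but is not a superkey — split on C -> A, giving {A, C} and {B, C, D, E}.
{A, C}: every determinant is a superkey — BCNF.
{B, C, D, E}: {D} determines {C, D} here but is not a superkey — split on D -> C, giving {C, D} and {B, D, E}.
{C, D}: every determinant is a superkey — BCNF.
{B, D, E}: every determinant is a superkey — BCNF.

{A, C}; {B, D, E}; {C, D}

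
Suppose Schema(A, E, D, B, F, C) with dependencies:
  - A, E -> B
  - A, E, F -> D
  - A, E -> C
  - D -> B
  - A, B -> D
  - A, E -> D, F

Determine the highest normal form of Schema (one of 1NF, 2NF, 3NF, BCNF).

2NF

Candidate key: {A, E}. Prime attributes: {A, E}.
D -> B breaks BCNF: {D}⁺ = {B, D}, so {D} is not a superkey.
D -> B determines the non-prime attribute {B} from a non-superkey — 3NF is violated.
No non-prime attribute depends on a proper subset of any candidate key, so 2NF holds.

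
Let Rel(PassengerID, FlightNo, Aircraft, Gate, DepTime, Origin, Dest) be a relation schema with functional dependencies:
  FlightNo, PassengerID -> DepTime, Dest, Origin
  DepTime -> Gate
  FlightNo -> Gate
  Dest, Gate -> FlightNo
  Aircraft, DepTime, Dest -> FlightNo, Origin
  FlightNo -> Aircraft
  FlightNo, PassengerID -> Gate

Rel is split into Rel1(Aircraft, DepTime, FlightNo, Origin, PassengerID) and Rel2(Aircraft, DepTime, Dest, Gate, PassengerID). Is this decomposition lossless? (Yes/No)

The shared attributes are {Aircraft, DepTime, PassengerID} and {Aircraft, DepTime, PassengerID}⁺ = {Aircraft, DepTime, Gate, PassengerID}.
Rel1 ⊄ {Aircraft, DepTime, Gate, PassengerID} and Rel2 ⊄ {Aircraft, DepTime, Gate, PassengerID}, so the split is lossy.

No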